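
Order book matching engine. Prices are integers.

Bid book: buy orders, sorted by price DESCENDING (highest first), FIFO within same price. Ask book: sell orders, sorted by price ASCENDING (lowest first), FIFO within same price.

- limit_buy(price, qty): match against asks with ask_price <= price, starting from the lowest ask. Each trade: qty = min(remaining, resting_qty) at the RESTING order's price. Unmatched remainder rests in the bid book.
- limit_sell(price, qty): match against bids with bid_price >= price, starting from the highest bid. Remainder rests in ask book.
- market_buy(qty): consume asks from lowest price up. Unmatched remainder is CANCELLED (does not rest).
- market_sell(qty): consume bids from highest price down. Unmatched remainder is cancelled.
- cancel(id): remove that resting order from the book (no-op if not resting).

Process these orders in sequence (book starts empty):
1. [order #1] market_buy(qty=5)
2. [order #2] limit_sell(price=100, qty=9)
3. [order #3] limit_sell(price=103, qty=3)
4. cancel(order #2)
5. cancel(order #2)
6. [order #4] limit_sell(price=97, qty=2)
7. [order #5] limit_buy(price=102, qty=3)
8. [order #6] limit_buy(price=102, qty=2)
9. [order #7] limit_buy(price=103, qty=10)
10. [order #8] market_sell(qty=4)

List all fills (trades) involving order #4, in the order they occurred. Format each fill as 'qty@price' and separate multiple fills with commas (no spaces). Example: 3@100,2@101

Answer: 2@97

Derivation:
After op 1 [order #1] market_buy(qty=5): fills=none; bids=[-] asks=[-]
After op 2 [order #2] limit_sell(price=100, qty=9): fills=none; bids=[-] asks=[#2:9@100]
After op 3 [order #3] limit_sell(price=103, qty=3): fills=none; bids=[-] asks=[#2:9@100 #3:3@103]
After op 4 cancel(order #2): fills=none; bids=[-] asks=[#3:3@103]
After op 5 cancel(order #2): fills=none; bids=[-] asks=[#3:3@103]
After op 6 [order #4] limit_sell(price=97, qty=2): fills=none; bids=[-] asks=[#4:2@97 #3:3@103]
After op 7 [order #5] limit_buy(price=102, qty=3): fills=#5x#4:2@97; bids=[#5:1@102] asks=[#3:3@103]
After op 8 [order #6] limit_buy(price=102, qty=2): fills=none; bids=[#5:1@102 #6:2@102] asks=[#3:3@103]
After op 9 [order #7] limit_buy(price=103, qty=10): fills=#7x#3:3@103; bids=[#7:7@103 #5:1@102 #6:2@102] asks=[-]
After op 10 [order #8] market_sell(qty=4): fills=#7x#8:4@103; bids=[#7:3@103 #5:1@102 #6:2@102] asks=[-]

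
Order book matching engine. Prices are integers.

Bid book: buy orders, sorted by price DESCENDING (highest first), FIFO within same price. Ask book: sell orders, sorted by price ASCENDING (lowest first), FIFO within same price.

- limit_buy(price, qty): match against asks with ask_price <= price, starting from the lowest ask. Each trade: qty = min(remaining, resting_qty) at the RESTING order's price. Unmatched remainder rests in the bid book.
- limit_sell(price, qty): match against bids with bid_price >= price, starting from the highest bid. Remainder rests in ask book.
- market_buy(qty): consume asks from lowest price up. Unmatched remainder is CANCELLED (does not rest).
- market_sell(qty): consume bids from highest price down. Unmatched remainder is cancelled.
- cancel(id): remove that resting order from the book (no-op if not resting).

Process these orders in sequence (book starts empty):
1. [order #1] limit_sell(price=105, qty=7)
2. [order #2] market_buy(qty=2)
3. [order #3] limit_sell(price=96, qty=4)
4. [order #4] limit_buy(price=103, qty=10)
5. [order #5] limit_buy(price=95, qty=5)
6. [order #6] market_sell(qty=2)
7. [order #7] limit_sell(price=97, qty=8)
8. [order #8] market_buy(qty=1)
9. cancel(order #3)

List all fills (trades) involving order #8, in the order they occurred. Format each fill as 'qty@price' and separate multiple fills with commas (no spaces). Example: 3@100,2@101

After op 1 [order #1] limit_sell(price=105, qty=7): fills=none; bids=[-] asks=[#1:7@105]
After op 2 [order #2] market_buy(qty=2): fills=#2x#1:2@105; bids=[-] asks=[#1:5@105]
After op 3 [order #3] limit_sell(price=96, qty=4): fills=none; bids=[-] asks=[#3:4@96 #1:5@105]
After op 4 [order #4] limit_buy(price=103, qty=10): fills=#4x#3:4@96; bids=[#4:6@103] asks=[#1:5@105]
After op 5 [order #5] limit_buy(price=95, qty=5): fills=none; bids=[#4:6@103 #5:5@95] asks=[#1:5@105]
After op 6 [order #6] market_sell(qty=2): fills=#4x#6:2@103; bids=[#4:4@103 #5:5@95] asks=[#1:5@105]
After op 7 [order #7] limit_sell(price=97, qty=8): fills=#4x#7:4@103; bids=[#5:5@95] asks=[#7:4@97 #1:5@105]
After op 8 [order #8] market_buy(qty=1): fills=#8x#7:1@97; bids=[#5:5@95] asks=[#7:3@97 #1:5@105]
After op 9 cancel(order #3): fills=none; bids=[#5:5@95] asks=[#7:3@97 #1:5@105]

Answer: 1@97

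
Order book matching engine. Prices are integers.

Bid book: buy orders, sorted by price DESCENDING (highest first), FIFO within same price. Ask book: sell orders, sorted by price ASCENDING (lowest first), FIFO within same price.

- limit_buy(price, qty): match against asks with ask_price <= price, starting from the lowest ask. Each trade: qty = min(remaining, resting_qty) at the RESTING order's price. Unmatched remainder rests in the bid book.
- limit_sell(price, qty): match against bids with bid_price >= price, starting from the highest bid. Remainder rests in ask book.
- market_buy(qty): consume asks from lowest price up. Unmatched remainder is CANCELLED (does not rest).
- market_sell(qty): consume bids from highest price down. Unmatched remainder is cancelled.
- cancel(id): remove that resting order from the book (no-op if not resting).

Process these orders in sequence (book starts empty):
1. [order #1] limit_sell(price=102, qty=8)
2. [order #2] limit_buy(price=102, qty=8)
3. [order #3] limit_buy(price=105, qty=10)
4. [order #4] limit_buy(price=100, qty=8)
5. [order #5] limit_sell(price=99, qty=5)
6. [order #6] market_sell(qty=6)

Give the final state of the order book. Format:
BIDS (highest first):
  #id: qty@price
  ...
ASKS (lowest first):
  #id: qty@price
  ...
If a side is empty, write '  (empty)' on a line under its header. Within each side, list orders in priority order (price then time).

After op 1 [order #1] limit_sell(price=102, qty=8): fills=none; bids=[-] asks=[#1:8@102]
After op 2 [order #2] limit_buy(price=102, qty=8): fills=#2x#1:8@102; bids=[-] asks=[-]
After op 3 [order #3] limit_buy(price=105, qty=10): fills=none; bids=[#3:10@105] asks=[-]
After op 4 [order #4] limit_buy(price=100, qty=8): fills=none; bids=[#3:10@105 #4:8@100] asks=[-]
After op 5 [order #5] limit_sell(price=99, qty=5): fills=#3x#5:5@105; bids=[#3:5@105 #4:8@100] asks=[-]
After op 6 [order #6] market_sell(qty=6): fills=#3x#6:5@105 #4x#6:1@100; bids=[#4:7@100] asks=[-]

Answer: BIDS (highest first):
  #4: 7@100
ASKS (lowest first):
  (empty)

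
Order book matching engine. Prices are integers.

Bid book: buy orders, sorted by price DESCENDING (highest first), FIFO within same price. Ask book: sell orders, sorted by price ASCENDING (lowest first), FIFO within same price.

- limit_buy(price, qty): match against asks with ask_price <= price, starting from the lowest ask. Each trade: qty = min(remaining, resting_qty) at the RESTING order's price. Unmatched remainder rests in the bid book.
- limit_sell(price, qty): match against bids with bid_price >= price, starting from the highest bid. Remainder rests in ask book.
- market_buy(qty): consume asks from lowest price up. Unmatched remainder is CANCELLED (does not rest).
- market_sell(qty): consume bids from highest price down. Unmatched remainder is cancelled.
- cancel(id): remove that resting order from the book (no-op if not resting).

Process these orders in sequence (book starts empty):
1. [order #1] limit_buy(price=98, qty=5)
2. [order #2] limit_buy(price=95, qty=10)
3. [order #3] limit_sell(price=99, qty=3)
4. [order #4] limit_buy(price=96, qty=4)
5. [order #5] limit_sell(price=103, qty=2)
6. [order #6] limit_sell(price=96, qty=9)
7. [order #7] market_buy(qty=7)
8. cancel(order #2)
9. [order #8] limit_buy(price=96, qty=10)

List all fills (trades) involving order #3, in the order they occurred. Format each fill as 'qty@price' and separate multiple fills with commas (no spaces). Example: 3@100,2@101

Answer: 3@99

Derivation:
After op 1 [order #1] limit_buy(price=98, qty=5): fills=none; bids=[#1:5@98] asks=[-]
After op 2 [order #2] limit_buy(price=95, qty=10): fills=none; bids=[#1:5@98 #2:10@95] asks=[-]
After op 3 [order #3] limit_sell(price=99, qty=3): fills=none; bids=[#1:5@98 #2:10@95] asks=[#3:3@99]
After op 4 [order #4] limit_buy(price=96, qty=4): fills=none; bids=[#1:5@98 #4:4@96 #2:10@95] asks=[#3:3@99]
After op 5 [order #5] limit_sell(price=103, qty=2): fills=none; bids=[#1:5@98 #4:4@96 #2:10@95] asks=[#3:3@99 #5:2@103]
After op 6 [order #6] limit_sell(price=96, qty=9): fills=#1x#6:5@98 #4x#6:4@96; bids=[#2:10@95] asks=[#3:3@99 #5:2@103]
After op 7 [order #7] market_buy(qty=7): fills=#7x#3:3@99 #7x#5:2@103; bids=[#2:10@95] asks=[-]
After op 8 cancel(order #2): fills=none; bids=[-] asks=[-]
After op 9 [order #8] limit_buy(price=96, qty=10): fills=none; bids=[#8:10@96] asks=[-]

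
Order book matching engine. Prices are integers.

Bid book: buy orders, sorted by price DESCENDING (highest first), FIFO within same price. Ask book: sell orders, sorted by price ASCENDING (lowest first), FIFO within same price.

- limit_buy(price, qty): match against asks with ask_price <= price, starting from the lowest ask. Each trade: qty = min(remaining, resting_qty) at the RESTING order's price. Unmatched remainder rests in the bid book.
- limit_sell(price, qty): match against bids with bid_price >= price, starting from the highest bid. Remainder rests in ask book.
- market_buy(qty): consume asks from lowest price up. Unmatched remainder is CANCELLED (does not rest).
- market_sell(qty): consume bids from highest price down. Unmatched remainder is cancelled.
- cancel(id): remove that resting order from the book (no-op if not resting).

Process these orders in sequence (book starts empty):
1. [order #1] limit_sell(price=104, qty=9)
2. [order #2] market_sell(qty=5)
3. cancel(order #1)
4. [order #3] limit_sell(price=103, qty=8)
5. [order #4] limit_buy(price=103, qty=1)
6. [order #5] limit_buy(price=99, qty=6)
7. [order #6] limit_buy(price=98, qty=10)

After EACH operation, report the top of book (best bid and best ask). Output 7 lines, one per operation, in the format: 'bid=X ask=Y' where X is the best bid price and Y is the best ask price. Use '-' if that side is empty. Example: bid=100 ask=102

Answer: bid=- ask=104
bid=- ask=104
bid=- ask=-
bid=- ask=103
bid=- ask=103
bid=99 ask=103
bid=99 ask=103

Derivation:
After op 1 [order #1] limit_sell(price=104, qty=9): fills=none; bids=[-] asks=[#1:9@104]
After op 2 [order #2] market_sell(qty=5): fills=none; bids=[-] asks=[#1:9@104]
After op 3 cancel(order #1): fills=none; bids=[-] asks=[-]
After op 4 [order #3] limit_sell(price=103, qty=8): fills=none; bids=[-] asks=[#3:8@103]
After op 5 [order #4] limit_buy(price=103, qty=1): fills=#4x#3:1@103; bids=[-] asks=[#3:7@103]
After op 6 [order #5] limit_buy(price=99, qty=6): fills=none; bids=[#5:6@99] asks=[#3:7@103]
After op 7 [order #6] limit_buy(price=98, qty=10): fills=none; bids=[#5:6@99 #6:10@98] asks=[#3:7@103]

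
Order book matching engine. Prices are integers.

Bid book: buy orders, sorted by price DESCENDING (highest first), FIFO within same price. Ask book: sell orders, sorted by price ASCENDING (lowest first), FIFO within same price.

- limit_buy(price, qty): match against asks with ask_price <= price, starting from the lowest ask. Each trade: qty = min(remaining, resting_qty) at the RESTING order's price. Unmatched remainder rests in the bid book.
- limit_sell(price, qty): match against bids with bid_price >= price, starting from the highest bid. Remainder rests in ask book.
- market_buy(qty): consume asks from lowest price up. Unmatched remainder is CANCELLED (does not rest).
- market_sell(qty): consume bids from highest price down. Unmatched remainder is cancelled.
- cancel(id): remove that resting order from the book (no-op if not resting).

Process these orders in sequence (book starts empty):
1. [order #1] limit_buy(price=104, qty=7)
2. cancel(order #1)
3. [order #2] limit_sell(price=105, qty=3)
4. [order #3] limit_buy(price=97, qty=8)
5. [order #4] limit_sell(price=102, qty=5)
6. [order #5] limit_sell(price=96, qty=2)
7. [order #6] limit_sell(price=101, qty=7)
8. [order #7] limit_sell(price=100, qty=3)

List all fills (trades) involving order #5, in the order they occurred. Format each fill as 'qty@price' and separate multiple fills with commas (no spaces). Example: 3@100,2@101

After op 1 [order #1] limit_buy(price=104, qty=7): fills=none; bids=[#1:7@104] asks=[-]
After op 2 cancel(order #1): fills=none; bids=[-] asks=[-]
After op 3 [order #2] limit_sell(price=105, qty=3): fills=none; bids=[-] asks=[#2:3@105]
After op 4 [order #3] limit_buy(price=97, qty=8): fills=none; bids=[#3:8@97] asks=[#2:3@105]
After op 5 [order #4] limit_sell(price=102, qty=5): fills=none; bids=[#3:8@97] asks=[#4:5@102 #2:3@105]
After op 6 [order #5] limit_sell(price=96, qty=2): fills=#3x#5:2@97; bids=[#3:6@97] asks=[#4:5@102 #2:3@105]
After op 7 [order #6] limit_sell(price=101, qty=7): fills=none; bids=[#3:6@97] asks=[#6:7@101 #4:5@102 #2:3@105]
After op 8 [order #7] limit_sell(price=100, qty=3): fills=none; bids=[#3:6@97] asks=[#7:3@100 #6:7@101 #4:5@102 #2:3@105]

Answer: 2@97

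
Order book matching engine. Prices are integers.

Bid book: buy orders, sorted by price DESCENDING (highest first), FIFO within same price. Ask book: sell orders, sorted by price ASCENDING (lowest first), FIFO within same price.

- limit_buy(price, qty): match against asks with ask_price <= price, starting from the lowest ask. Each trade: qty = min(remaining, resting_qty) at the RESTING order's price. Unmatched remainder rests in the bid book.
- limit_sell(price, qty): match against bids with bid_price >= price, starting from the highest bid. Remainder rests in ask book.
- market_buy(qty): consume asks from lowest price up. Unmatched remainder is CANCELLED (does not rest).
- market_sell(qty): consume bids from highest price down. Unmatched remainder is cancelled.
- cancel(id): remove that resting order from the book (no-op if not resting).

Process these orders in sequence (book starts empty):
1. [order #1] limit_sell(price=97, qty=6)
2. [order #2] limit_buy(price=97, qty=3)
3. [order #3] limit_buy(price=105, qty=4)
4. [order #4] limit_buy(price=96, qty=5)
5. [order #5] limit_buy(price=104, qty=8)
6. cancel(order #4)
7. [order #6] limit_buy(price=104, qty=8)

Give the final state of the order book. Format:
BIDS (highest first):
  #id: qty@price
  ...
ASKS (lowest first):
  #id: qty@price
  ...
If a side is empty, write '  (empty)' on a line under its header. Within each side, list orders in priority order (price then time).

Answer: BIDS (highest first):
  #3: 1@105
  #5: 8@104
  #6: 8@104
ASKS (lowest first):
  (empty)

Derivation:
After op 1 [order #1] limit_sell(price=97, qty=6): fills=none; bids=[-] asks=[#1:6@97]
After op 2 [order #2] limit_buy(price=97, qty=3): fills=#2x#1:3@97; bids=[-] asks=[#1:3@97]
After op 3 [order #3] limit_buy(price=105, qty=4): fills=#3x#1:3@97; bids=[#3:1@105] asks=[-]
After op 4 [order #4] limit_buy(price=96, qty=5): fills=none; bids=[#3:1@105 #4:5@96] asks=[-]
After op 5 [order #5] limit_buy(price=104, qty=8): fills=none; bids=[#3:1@105 #5:8@104 #4:5@96] asks=[-]
After op 6 cancel(order #4): fills=none; bids=[#3:1@105 #5:8@104] asks=[-]
After op 7 [order #6] limit_buy(price=104, qty=8): fills=none; bids=[#3:1@105 #5:8@104 #6:8@104] asks=[-]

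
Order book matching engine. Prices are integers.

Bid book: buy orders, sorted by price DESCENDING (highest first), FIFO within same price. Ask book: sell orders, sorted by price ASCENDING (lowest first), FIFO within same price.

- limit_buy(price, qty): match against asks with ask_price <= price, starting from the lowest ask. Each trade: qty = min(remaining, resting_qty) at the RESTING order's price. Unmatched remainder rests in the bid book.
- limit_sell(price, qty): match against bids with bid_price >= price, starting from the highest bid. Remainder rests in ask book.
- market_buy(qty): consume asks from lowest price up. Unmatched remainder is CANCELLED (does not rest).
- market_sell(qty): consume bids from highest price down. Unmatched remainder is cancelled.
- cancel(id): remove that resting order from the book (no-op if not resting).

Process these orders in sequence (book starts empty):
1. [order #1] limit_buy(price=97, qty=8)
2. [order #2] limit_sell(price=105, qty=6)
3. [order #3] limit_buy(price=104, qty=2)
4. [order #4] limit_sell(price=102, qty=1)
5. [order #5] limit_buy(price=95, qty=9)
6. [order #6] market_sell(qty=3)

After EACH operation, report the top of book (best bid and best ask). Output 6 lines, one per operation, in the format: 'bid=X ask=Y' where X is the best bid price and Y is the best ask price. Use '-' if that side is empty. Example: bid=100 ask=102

Answer: bid=97 ask=-
bid=97 ask=105
bid=104 ask=105
bid=104 ask=105
bid=104 ask=105
bid=97 ask=105

Derivation:
After op 1 [order #1] limit_buy(price=97, qty=8): fills=none; bids=[#1:8@97] asks=[-]
After op 2 [order #2] limit_sell(price=105, qty=6): fills=none; bids=[#1:8@97] asks=[#2:6@105]
After op 3 [order #3] limit_buy(price=104, qty=2): fills=none; bids=[#3:2@104 #1:8@97] asks=[#2:6@105]
After op 4 [order #4] limit_sell(price=102, qty=1): fills=#3x#4:1@104; bids=[#3:1@104 #1:8@97] asks=[#2:6@105]
After op 5 [order #5] limit_buy(price=95, qty=9): fills=none; bids=[#3:1@104 #1:8@97 #5:9@95] asks=[#2:6@105]
After op 6 [order #6] market_sell(qty=3): fills=#3x#6:1@104 #1x#6:2@97; bids=[#1:6@97 #5:9@95] asks=[#2:6@105]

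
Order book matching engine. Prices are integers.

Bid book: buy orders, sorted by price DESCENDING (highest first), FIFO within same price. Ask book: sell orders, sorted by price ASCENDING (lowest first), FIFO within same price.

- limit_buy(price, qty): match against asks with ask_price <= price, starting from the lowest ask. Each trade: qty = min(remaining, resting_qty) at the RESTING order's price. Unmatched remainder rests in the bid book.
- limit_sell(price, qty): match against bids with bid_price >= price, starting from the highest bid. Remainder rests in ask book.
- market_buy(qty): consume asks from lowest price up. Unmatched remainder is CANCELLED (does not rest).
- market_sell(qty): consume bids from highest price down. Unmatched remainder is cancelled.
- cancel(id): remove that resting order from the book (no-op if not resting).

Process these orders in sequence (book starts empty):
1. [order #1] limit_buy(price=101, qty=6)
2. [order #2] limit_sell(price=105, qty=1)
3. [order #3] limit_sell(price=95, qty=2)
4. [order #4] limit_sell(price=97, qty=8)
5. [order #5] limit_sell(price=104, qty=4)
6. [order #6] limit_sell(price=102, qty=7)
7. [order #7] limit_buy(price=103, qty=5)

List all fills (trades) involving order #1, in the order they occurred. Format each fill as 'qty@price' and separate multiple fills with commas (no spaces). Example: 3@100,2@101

After op 1 [order #1] limit_buy(price=101, qty=6): fills=none; bids=[#1:6@101] asks=[-]
After op 2 [order #2] limit_sell(price=105, qty=1): fills=none; bids=[#1:6@101] asks=[#2:1@105]
After op 3 [order #3] limit_sell(price=95, qty=2): fills=#1x#3:2@101; bids=[#1:4@101] asks=[#2:1@105]
After op 4 [order #4] limit_sell(price=97, qty=8): fills=#1x#4:4@101; bids=[-] asks=[#4:4@97 #2:1@105]
After op 5 [order #5] limit_sell(price=104, qty=4): fills=none; bids=[-] asks=[#4:4@97 #5:4@104 #2:1@105]
After op 6 [order #6] limit_sell(price=102, qty=7): fills=none; bids=[-] asks=[#4:4@97 #6:7@102 #5:4@104 #2:1@105]
After op 7 [order #7] limit_buy(price=103, qty=5): fills=#7x#4:4@97 #7x#6:1@102; bids=[-] asks=[#6:6@102 #5:4@104 #2:1@105]

Answer: 2@101,4@101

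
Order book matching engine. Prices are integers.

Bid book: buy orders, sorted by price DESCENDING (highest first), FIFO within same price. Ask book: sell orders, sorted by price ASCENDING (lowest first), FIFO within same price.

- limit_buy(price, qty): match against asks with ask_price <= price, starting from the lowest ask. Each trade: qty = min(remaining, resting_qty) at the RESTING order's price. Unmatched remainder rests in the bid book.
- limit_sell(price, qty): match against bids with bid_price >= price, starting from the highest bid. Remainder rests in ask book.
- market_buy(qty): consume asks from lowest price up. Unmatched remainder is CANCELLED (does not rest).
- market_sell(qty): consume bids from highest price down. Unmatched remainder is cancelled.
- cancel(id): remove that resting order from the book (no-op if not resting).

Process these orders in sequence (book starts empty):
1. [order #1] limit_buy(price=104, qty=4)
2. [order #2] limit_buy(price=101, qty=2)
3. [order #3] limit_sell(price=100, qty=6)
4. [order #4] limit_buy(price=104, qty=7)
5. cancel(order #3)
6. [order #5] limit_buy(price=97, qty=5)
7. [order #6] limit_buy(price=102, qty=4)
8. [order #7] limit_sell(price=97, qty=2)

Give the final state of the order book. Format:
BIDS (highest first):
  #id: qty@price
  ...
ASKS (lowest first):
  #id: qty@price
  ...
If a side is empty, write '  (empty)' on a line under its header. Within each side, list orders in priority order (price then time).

After op 1 [order #1] limit_buy(price=104, qty=4): fills=none; bids=[#1:4@104] asks=[-]
After op 2 [order #2] limit_buy(price=101, qty=2): fills=none; bids=[#1:4@104 #2:2@101] asks=[-]
After op 3 [order #3] limit_sell(price=100, qty=6): fills=#1x#3:4@104 #2x#3:2@101; bids=[-] asks=[-]
After op 4 [order #4] limit_buy(price=104, qty=7): fills=none; bids=[#4:7@104] asks=[-]
After op 5 cancel(order #3): fills=none; bids=[#4:7@104] asks=[-]
After op 6 [order #5] limit_buy(price=97, qty=5): fills=none; bids=[#4:7@104 #5:5@97] asks=[-]
After op 7 [order #6] limit_buy(price=102, qty=4): fills=none; bids=[#4:7@104 #6:4@102 #5:5@97] asks=[-]
After op 8 [order #7] limit_sell(price=97, qty=2): fills=#4x#7:2@104; bids=[#4:5@104 #6:4@102 #5:5@97] asks=[-]

Answer: BIDS (highest first):
  #4: 5@104
  #6: 4@102
  #5: 5@97
ASKS (lowest first):
  (empty)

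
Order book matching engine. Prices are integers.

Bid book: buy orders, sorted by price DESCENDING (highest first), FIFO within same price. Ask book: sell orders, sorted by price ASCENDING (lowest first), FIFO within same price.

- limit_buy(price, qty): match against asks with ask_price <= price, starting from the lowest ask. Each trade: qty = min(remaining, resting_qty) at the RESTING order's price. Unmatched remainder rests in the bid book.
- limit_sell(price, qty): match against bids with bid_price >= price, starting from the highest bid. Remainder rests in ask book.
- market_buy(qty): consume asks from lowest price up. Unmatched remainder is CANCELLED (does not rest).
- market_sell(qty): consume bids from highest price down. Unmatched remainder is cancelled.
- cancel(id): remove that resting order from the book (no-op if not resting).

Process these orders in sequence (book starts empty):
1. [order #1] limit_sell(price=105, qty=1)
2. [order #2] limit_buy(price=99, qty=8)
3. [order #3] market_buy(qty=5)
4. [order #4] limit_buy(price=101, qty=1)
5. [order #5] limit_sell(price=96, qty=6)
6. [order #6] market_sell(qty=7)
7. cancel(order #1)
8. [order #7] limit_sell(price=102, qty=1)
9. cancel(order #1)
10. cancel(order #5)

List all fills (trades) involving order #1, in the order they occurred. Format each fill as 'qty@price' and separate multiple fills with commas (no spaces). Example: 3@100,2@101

After op 1 [order #1] limit_sell(price=105, qty=1): fills=none; bids=[-] asks=[#1:1@105]
After op 2 [order #2] limit_buy(price=99, qty=8): fills=none; bids=[#2:8@99] asks=[#1:1@105]
After op 3 [order #3] market_buy(qty=5): fills=#3x#1:1@105; bids=[#2:8@99] asks=[-]
After op 4 [order #4] limit_buy(price=101, qty=1): fills=none; bids=[#4:1@101 #2:8@99] asks=[-]
After op 5 [order #5] limit_sell(price=96, qty=6): fills=#4x#5:1@101 #2x#5:5@99; bids=[#2:3@99] asks=[-]
After op 6 [order #6] market_sell(qty=7): fills=#2x#6:3@99; bids=[-] asks=[-]
After op 7 cancel(order #1): fills=none; bids=[-] asks=[-]
After op 8 [order #7] limit_sell(price=102, qty=1): fills=none; bids=[-] asks=[#7:1@102]
After op 9 cancel(order #1): fills=none; bids=[-] asks=[#7:1@102]
After op 10 cancel(order #5): fills=none; bids=[-] asks=[#7:1@102]

Answer: 1@105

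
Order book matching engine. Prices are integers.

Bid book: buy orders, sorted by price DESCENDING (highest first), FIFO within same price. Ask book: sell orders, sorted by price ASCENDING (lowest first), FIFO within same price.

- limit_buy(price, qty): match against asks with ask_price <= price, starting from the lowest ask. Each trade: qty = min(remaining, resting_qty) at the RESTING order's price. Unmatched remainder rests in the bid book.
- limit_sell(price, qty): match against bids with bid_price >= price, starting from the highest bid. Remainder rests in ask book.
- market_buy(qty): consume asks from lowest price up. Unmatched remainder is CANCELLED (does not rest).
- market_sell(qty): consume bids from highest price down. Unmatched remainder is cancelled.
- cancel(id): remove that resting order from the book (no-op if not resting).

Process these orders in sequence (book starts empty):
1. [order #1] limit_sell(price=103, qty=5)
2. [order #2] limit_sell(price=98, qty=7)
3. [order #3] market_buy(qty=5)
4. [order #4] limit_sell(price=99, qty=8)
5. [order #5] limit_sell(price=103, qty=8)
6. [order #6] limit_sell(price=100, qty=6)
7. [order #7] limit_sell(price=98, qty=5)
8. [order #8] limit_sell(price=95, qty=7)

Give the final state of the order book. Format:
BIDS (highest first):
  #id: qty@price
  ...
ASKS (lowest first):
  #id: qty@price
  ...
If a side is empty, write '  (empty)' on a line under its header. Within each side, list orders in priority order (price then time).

Answer: BIDS (highest first):
  (empty)
ASKS (lowest first):
  #8: 7@95
  #2: 2@98
  #7: 5@98
  #4: 8@99
  #6: 6@100
  #1: 5@103
  #5: 8@103

Derivation:
After op 1 [order #1] limit_sell(price=103, qty=5): fills=none; bids=[-] asks=[#1:5@103]
After op 2 [order #2] limit_sell(price=98, qty=7): fills=none; bids=[-] asks=[#2:7@98 #1:5@103]
After op 3 [order #3] market_buy(qty=5): fills=#3x#2:5@98; bids=[-] asks=[#2:2@98 #1:5@103]
After op 4 [order #4] limit_sell(price=99, qty=8): fills=none; bids=[-] asks=[#2:2@98 #4:8@99 #1:5@103]
After op 5 [order #5] limit_sell(price=103, qty=8): fills=none; bids=[-] asks=[#2:2@98 #4:8@99 #1:5@103 #5:8@103]
After op 6 [order #6] limit_sell(price=100, qty=6): fills=none; bids=[-] asks=[#2:2@98 #4:8@99 #6:6@100 #1:5@103 #5:8@103]
After op 7 [order #7] limit_sell(price=98, qty=5): fills=none; bids=[-] asks=[#2:2@98 #7:5@98 #4:8@99 #6:6@100 #1:5@103 #5:8@103]
After op 8 [order #8] limit_sell(price=95, qty=7): fills=none; bids=[-] asks=[#8:7@95 #2:2@98 #7:5@98 #4:8@99 #6:6@100 #1:5@103 #5:8@103]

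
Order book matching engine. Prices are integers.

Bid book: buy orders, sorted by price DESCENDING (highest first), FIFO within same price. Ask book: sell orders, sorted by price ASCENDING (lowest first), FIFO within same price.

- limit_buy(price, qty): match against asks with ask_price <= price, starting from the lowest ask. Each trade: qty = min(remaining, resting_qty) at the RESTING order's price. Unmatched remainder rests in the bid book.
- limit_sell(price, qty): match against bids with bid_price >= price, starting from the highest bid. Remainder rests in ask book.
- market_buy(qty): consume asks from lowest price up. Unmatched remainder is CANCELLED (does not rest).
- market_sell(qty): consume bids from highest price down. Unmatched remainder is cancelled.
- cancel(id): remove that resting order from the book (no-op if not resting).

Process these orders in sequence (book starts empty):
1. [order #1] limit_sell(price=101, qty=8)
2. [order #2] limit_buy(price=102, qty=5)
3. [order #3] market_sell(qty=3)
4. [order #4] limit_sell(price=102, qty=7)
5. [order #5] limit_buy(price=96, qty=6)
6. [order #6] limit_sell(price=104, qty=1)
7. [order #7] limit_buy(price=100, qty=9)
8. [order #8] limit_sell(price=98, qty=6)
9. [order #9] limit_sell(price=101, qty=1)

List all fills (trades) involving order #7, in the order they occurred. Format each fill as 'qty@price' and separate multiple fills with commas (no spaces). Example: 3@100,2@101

After op 1 [order #1] limit_sell(price=101, qty=8): fills=none; bids=[-] asks=[#1:8@101]
After op 2 [order #2] limit_buy(price=102, qty=5): fills=#2x#1:5@101; bids=[-] asks=[#1:3@101]
After op 3 [order #3] market_sell(qty=3): fills=none; bids=[-] asks=[#1:3@101]
After op 4 [order #4] limit_sell(price=102, qty=7): fills=none; bids=[-] asks=[#1:3@101 #4:7@102]
After op 5 [order #5] limit_buy(price=96, qty=6): fills=none; bids=[#5:6@96] asks=[#1:3@101 #4:7@102]
After op 6 [order #6] limit_sell(price=104, qty=1): fills=none; bids=[#5:6@96] asks=[#1:3@101 #4:7@102 #6:1@104]
After op 7 [order #7] limit_buy(price=100, qty=9): fills=none; bids=[#7:9@100 #5:6@96] asks=[#1:3@101 #4:7@102 #6:1@104]
After op 8 [order #8] limit_sell(price=98, qty=6): fills=#7x#8:6@100; bids=[#7:3@100 #5:6@96] asks=[#1:3@101 #4:7@102 #6:1@104]
After op 9 [order #9] limit_sell(price=101, qty=1): fills=none; bids=[#7:3@100 #5:6@96] asks=[#1:3@101 #9:1@101 #4:7@102 #6:1@104]

Answer: 6@100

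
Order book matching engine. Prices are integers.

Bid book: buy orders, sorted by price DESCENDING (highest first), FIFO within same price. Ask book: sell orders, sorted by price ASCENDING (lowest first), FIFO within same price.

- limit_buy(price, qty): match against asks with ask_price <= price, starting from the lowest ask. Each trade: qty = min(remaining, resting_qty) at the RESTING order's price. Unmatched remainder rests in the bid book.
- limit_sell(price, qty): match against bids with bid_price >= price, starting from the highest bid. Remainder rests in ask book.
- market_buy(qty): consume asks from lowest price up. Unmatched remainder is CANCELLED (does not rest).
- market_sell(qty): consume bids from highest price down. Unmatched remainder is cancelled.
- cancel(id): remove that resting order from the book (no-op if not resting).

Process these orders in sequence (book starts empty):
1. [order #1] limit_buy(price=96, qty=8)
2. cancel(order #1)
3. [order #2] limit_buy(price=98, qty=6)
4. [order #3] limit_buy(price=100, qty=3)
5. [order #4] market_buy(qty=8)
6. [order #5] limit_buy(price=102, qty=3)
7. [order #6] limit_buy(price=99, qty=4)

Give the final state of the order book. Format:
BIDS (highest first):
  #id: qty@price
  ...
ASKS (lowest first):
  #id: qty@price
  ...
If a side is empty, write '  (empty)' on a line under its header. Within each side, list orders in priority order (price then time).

Answer: BIDS (highest first):
  #5: 3@102
  #3: 3@100
  #6: 4@99
  #2: 6@98
ASKS (lowest first):
  (empty)

Derivation:
After op 1 [order #1] limit_buy(price=96, qty=8): fills=none; bids=[#1:8@96] asks=[-]
After op 2 cancel(order #1): fills=none; bids=[-] asks=[-]
After op 3 [order #2] limit_buy(price=98, qty=6): fills=none; bids=[#2:6@98] asks=[-]
After op 4 [order #3] limit_buy(price=100, qty=3): fills=none; bids=[#3:3@100 #2:6@98] asks=[-]
After op 5 [order #4] market_buy(qty=8): fills=none; bids=[#3:3@100 #2:6@98] asks=[-]
After op 6 [order #5] limit_buy(price=102, qty=3): fills=none; bids=[#5:3@102 #3:3@100 #2:6@98] asks=[-]
After op 7 [order #6] limit_buy(price=99, qty=4): fills=none; bids=[#5:3@102 #3:3@100 #6:4@99 #2:6@98] asks=[-]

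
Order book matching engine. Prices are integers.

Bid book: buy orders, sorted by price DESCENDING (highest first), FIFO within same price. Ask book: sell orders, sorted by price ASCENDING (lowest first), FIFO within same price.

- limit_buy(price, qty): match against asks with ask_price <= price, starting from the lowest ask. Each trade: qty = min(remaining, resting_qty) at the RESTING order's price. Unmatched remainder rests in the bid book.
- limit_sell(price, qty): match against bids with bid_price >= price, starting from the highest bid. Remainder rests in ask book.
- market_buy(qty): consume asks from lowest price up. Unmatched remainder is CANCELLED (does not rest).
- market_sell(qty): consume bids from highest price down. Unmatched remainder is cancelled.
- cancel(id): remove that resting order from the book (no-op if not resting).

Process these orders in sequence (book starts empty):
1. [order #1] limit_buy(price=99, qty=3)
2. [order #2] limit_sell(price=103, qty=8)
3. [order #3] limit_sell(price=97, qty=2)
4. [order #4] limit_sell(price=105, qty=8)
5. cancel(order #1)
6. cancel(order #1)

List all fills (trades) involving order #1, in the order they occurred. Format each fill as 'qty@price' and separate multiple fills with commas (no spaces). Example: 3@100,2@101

After op 1 [order #1] limit_buy(price=99, qty=3): fills=none; bids=[#1:3@99] asks=[-]
After op 2 [order #2] limit_sell(price=103, qty=8): fills=none; bids=[#1:3@99] asks=[#2:8@103]
After op 3 [order #3] limit_sell(price=97, qty=2): fills=#1x#3:2@99; bids=[#1:1@99] asks=[#2:8@103]
After op 4 [order #4] limit_sell(price=105, qty=8): fills=none; bids=[#1:1@99] asks=[#2:8@103 #4:8@105]
After op 5 cancel(order #1): fills=none; bids=[-] asks=[#2:8@103 #4:8@105]
After op 6 cancel(order #1): fills=none; bids=[-] asks=[#2:8@103 #4:8@105]

Answer: 2@99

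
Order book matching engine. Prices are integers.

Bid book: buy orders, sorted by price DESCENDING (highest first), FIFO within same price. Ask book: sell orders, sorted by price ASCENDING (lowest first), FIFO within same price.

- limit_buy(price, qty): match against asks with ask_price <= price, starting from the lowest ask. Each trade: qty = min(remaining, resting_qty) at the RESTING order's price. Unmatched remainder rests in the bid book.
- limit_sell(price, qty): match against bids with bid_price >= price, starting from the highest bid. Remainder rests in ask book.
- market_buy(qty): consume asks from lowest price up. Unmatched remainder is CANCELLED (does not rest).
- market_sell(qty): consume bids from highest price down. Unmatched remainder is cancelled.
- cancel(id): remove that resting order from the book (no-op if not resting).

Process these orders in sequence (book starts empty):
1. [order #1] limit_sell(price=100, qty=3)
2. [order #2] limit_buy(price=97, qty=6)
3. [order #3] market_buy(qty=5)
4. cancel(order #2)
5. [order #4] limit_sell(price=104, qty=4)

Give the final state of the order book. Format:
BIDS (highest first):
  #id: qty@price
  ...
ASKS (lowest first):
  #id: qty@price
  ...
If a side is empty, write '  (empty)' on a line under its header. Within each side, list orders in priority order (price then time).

Answer: BIDS (highest first):
  (empty)
ASKS (lowest first):
  #4: 4@104

Derivation:
After op 1 [order #1] limit_sell(price=100, qty=3): fills=none; bids=[-] asks=[#1:3@100]
After op 2 [order #2] limit_buy(price=97, qty=6): fills=none; bids=[#2:6@97] asks=[#1:3@100]
After op 3 [order #3] market_buy(qty=5): fills=#3x#1:3@100; bids=[#2:6@97] asks=[-]
After op 4 cancel(order #2): fills=none; bids=[-] asks=[-]
After op 5 [order #4] limit_sell(price=104, qty=4): fills=none; bids=[-] asks=[#4:4@104]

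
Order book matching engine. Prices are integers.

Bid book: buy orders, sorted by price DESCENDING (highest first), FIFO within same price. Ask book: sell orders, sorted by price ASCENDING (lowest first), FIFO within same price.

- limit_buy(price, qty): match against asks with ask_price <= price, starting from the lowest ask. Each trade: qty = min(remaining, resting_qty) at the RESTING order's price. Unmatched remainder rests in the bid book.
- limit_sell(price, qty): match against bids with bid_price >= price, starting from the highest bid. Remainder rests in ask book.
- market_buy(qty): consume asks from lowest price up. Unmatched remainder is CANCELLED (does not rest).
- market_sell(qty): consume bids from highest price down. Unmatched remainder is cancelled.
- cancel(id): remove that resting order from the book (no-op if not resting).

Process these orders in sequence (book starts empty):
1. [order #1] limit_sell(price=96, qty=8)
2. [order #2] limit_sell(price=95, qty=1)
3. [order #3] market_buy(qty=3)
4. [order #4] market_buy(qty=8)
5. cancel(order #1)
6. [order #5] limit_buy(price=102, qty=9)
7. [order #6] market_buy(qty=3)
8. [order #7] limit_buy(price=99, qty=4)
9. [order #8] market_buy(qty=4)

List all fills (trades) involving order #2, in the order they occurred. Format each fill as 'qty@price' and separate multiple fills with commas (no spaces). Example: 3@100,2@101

Answer: 1@95

Derivation:
After op 1 [order #1] limit_sell(price=96, qty=8): fills=none; bids=[-] asks=[#1:8@96]
After op 2 [order #2] limit_sell(price=95, qty=1): fills=none; bids=[-] asks=[#2:1@95 #1:8@96]
After op 3 [order #3] market_buy(qty=3): fills=#3x#2:1@95 #3x#1:2@96; bids=[-] asks=[#1:6@96]
After op 4 [order #4] market_buy(qty=8): fills=#4x#1:6@96; bids=[-] asks=[-]
After op 5 cancel(order #1): fills=none; bids=[-] asks=[-]
After op 6 [order #5] limit_buy(price=102, qty=9): fills=none; bids=[#5:9@102] asks=[-]
After op 7 [order #6] market_buy(qty=3): fills=none; bids=[#5:9@102] asks=[-]
After op 8 [order #7] limit_buy(price=99, qty=4): fills=none; bids=[#5:9@102 #7:4@99] asks=[-]
After op 9 [order #8] market_buy(qty=4): fills=none; bids=[#5:9@102 #7:4@99] asks=[-]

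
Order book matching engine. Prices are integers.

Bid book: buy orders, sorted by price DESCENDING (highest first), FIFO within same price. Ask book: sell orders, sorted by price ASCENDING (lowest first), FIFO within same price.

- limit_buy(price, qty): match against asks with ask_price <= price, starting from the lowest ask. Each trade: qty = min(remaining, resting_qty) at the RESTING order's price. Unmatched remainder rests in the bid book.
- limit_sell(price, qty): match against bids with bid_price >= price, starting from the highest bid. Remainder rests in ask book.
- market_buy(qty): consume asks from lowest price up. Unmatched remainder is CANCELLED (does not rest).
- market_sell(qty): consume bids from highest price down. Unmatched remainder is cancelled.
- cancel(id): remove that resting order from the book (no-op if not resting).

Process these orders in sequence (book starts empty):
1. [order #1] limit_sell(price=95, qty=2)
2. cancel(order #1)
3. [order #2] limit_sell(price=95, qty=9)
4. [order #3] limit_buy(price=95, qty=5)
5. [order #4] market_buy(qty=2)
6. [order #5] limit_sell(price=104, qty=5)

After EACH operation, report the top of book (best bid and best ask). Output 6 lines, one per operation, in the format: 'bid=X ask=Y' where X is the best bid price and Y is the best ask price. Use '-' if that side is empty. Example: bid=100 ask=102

Answer: bid=- ask=95
bid=- ask=-
bid=- ask=95
bid=- ask=95
bid=- ask=95
bid=- ask=95

Derivation:
After op 1 [order #1] limit_sell(price=95, qty=2): fills=none; bids=[-] asks=[#1:2@95]
After op 2 cancel(order #1): fills=none; bids=[-] asks=[-]
After op 3 [order #2] limit_sell(price=95, qty=9): fills=none; bids=[-] asks=[#2:9@95]
After op 4 [order #3] limit_buy(price=95, qty=5): fills=#3x#2:5@95; bids=[-] asks=[#2:4@95]
After op 5 [order #4] market_buy(qty=2): fills=#4x#2:2@95; bids=[-] asks=[#2:2@95]
After op 6 [order #5] limit_sell(price=104, qty=5): fills=none; bids=[-] asks=[#2:2@95 #5:5@104]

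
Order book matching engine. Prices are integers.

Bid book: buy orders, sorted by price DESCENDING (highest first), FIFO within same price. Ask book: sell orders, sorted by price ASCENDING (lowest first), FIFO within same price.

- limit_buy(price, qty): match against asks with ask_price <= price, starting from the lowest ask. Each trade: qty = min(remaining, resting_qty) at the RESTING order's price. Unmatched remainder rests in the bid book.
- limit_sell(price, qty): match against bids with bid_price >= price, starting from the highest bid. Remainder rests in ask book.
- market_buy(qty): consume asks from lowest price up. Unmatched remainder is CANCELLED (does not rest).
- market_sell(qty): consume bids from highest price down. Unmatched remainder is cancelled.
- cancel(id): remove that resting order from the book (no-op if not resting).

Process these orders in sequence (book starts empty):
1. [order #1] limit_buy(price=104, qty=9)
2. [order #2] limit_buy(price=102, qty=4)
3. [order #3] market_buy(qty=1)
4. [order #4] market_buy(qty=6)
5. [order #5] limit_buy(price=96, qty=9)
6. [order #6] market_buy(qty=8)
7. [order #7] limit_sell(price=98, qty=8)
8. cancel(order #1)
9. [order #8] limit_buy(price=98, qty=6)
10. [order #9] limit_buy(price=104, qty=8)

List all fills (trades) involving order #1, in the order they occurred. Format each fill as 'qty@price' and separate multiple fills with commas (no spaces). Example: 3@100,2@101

After op 1 [order #1] limit_buy(price=104, qty=9): fills=none; bids=[#1:9@104] asks=[-]
After op 2 [order #2] limit_buy(price=102, qty=4): fills=none; bids=[#1:9@104 #2:4@102] asks=[-]
After op 3 [order #3] market_buy(qty=1): fills=none; bids=[#1:9@104 #2:4@102] asks=[-]
After op 4 [order #4] market_buy(qty=6): fills=none; bids=[#1:9@104 #2:4@102] asks=[-]
After op 5 [order #5] limit_buy(price=96, qty=9): fills=none; bids=[#1:9@104 #2:4@102 #5:9@96] asks=[-]
After op 6 [order #6] market_buy(qty=8): fills=none; bids=[#1:9@104 #2:4@102 #5:9@96] asks=[-]
After op 7 [order #7] limit_sell(price=98, qty=8): fills=#1x#7:8@104; bids=[#1:1@104 #2:4@102 #5:9@96] asks=[-]
After op 8 cancel(order #1): fills=none; bids=[#2:4@102 #5:9@96] asks=[-]
After op 9 [order #8] limit_buy(price=98, qty=6): fills=none; bids=[#2:4@102 #8:6@98 #5:9@96] asks=[-]
After op 10 [order #9] limit_buy(price=104, qty=8): fills=none; bids=[#9:8@104 #2:4@102 #8:6@98 #5:9@96] asks=[-]

Answer: 8@104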